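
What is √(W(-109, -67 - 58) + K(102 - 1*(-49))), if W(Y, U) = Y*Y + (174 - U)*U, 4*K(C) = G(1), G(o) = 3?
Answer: I*√101973/2 ≈ 159.67*I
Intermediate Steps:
K(C) = ¾ (K(C) = (¼)*3 = ¾)
W(Y, U) = Y² + U*(174 - U)
√(W(-109, -67 - 58) + K(102 - 1*(-49))) = √(((-109)² - (-67 - 58)² + 174*(-67 - 58)) + ¾) = √((11881 - 1*(-125)² + 174*(-125)) + ¾) = √((11881 - 1*15625 - 21750) + ¾) = √((11881 - 15625 - 21750) + ¾) = √(-25494 + ¾) = √(-101973/4) = I*√101973/2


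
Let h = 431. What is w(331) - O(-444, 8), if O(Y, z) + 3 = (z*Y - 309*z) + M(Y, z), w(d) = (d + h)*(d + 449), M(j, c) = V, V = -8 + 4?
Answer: 600391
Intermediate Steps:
V = -4
M(j, c) = -4
w(d) = (431 + d)*(449 + d) (w(d) = (d + 431)*(d + 449) = (431 + d)*(449 + d))
O(Y, z) = -7 - 309*z + Y*z (O(Y, z) = -3 + ((z*Y - 309*z) - 4) = -3 + ((Y*z - 309*z) - 4) = -3 + ((-309*z + Y*z) - 4) = -3 + (-4 - 309*z + Y*z) = -7 - 309*z + Y*z)
w(331) - O(-444, 8) = (193519 + 331**2 + 880*331) - (-7 - 309*8 - 444*8) = (193519 + 109561 + 291280) - (-7 - 2472 - 3552) = 594360 - 1*(-6031) = 594360 + 6031 = 600391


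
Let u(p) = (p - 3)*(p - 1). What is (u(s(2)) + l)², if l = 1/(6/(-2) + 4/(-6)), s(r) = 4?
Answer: 900/121 ≈ 7.4380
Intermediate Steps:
l = -3/11 (l = 1/(6*(-½) + 4*(-⅙)) = 1/(-3 - ⅔) = 1/(-11/3) = -3/11 ≈ -0.27273)
u(p) = (-1 + p)*(-3 + p) (u(p) = (-3 + p)*(-1 + p) = (-1 + p)*(-3 + p))
(u(s(2)) + l)² = ((3 + 4² - 4*4) - 3/11)² = ((3 + 16 - 16) - 3/11)² = (3 - 3/11)² = (30/11)² = 900/121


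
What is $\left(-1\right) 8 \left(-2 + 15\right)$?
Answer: $-104$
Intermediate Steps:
$\left(-1\right) 8 \left(-2 + 15\right) = \left(-8\right) 13 = -104$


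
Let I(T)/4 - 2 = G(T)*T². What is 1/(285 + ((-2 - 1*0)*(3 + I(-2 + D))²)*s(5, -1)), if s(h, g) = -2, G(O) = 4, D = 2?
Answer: 1/769 ≈ 0.0013004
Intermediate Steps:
I(T) = 8 + 16*T² (I(T) = 8 + 4*(4*T²) = 8 + 16*T²)
1/(285 + ((-2 - 1*0)*(3 + I(-2 + D))²)*s(5, -1)) = 1/(285 + ((-2 - 1*0)*(3 + (8 + 16*(-2 + 2)²))²)*(-2)) = 1/(285 + ((-2 + 0)*(3 + (8 + 16*0²))²)*(-2)) = 1/(285 - 2*(3 + (8 + 16*0))²*(-2)) = 1/(285 - 2*(3 + (8 + 0))²*(-2)) = 1/(285 - 2*(3 + 8)²*(-2)) = 1/(285 - 2*11²*(-2)) = 1/(285 - 2*121*(-2)) = 1/(285 - 242*(-2)) = 1/(285 + 484) = 1/769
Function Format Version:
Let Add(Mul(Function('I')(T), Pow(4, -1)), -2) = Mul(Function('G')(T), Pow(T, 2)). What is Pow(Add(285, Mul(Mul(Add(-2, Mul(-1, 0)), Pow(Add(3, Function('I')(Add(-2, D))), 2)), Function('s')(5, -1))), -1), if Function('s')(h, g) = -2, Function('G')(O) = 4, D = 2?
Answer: Rational(1, 769) ≈ 0.0013004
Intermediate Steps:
Function('I')(T) = Add(8, Mul(16, Pow(T, 2))) (Function('I')(T) = Add(8, Mul(4, Mul(4, Pow(T, 2)))) = Add(8, Mul(16, Pow(T, 2))))
Pow(Add(285, Mul(Mul(Add(-2, Mul(-1, 0)), Pow(Add(3, Function('I')(Add(-2, D))), 2)), Function('s')(5, -1))), -1) = Pow(Add(285, Mul(Mul(Add(-2, Mul(-1, 0)), Pow(Add(3, Add(8, Mul(16, Pow(Add(-2, 2), 2)))), 2)), -2)), -1) = Pow(Add(285, Mul(Mul(Add(-2, 0), Pow(Add(3, Add(8, Mul(16, Pow(0, 2)))), 2)), -2)), -1) = Pow(Add(285, Mul(Mul(-2, Pow(Add(3, Add(8, Mul(16, 0))), 2)), -2)), -1) = Pow(Add(285, Mul(Mul(-2, Pow(Add(3, Add(8, 0)), 2)), -2)), -1) = Pow(Add(285, Mul(Mul(-2, Pow(Add(3, 8), 2)), -2)), -1) = Pow(Add(285, Mul(Mul(-2, Pow(11, 2)), -2)), -1) = Pow(Add(285, Mul(Mul(-2, 121), -2)), -1) = Pow(Add(285, Mul(-242, -2)), -1) = Pow(Add(285, 484), -1) = Pow(769, -1) = Rational(1, 769)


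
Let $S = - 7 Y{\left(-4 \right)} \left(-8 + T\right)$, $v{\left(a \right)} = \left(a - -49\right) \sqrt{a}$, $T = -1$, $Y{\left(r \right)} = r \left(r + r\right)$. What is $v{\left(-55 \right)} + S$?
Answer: $2016 - 6 i \sqrt{55} \approx 2016.0 - 44.497 i$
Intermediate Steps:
$Y{\left(r \right)} = 2 r^{2}$ ($Y{\left(r \right)} = r 2 r = 2 r^{2}$)
$v{\left(a \right)} = \sqrt{a} \left(49 + a\right)$ ($v{\left(a \right)} = \left(a + 49\right) \sqrt{a} = \left(49 + a\right) \sqrt{a} = \sqrt{a} \left(49 + a\right)$)
$S = 2016$ ($S = - 7 \cdot 2 \left(-4\right)^{2} \left(-8 - 1\right) = - 7 \cdot 2 \cdot 16 \left(-9\right) = \left(-7\right) 32 \left(-9\right) = \left(-224\right) \left(-9\right) = 2016$)
$v{\left(-55 \right)} + S = \sqrt{-55} \left(49 - 55\right) + 2016 = i \sqrt{55} \left(-6\right) + 2016 = - 6 i \sqrt{55} + 2016 = 2016 - 6 i \sqrt{55}$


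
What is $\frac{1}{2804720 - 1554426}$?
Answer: $\frac{1}{1250294} \approx 7.9981 \cdot 10^{-7}$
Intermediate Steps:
$\frac{1}{2804720 - 1554426} = \frac{1}{1250294}$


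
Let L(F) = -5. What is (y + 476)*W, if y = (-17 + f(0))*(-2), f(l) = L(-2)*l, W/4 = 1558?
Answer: 3178320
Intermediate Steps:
W = 6232 (W = 4*1558 = 6232)
f(l) = -5*l
y = 34 (y = (-17 - 5*0)*(-2) = (-17 + 0)*(-2) = -17*(-2) = 34)
(y + 476)*W = (34 + 476)*6232 = 510*6232 = 3178320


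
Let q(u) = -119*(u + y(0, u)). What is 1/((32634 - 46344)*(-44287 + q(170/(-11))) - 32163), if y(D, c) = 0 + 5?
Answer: 11/6490947327 ≈ 1.6947e-9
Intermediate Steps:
y(D, c) = 5
q(u) = -595 - 119*u (q(u) = -119*(u + 5) = -119*(5 + u) = -595 - 119*u)
1/((32634 - 46344)*(-44287 + q(170/(-11))) - 32163) = 1/((32634 - 46344)*(-44287 + (-595 - 20230/(-11))) - 32163) = 1/(-13710*(-44287 + (-595 - 20230*(-1)/11)) - 32163) = 1/(-13710*(-44287 + (-595 - 119*(-170/11))) - 32163) = 1/(-13710*(-44287 + (-595 + 20230/11)) - 32163) = 1/(-13710*(-44287 + 13685/11) - 32163) = 1/(-13710*(-473472/11) - 32163) = 1/(6491301120/11 - 32163) = 1/(6490947327/11) = 11/6490947327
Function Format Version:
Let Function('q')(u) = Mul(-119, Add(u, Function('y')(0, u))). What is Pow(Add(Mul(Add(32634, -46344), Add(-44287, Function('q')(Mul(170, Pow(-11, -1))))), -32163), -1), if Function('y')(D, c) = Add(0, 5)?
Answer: Rational(11, 6490947327) ≈ 1.6947e-9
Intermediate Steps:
Function('y')(D, c) = 5
Function('q')(u) = Add(-595, Mul(-119, u)) (Function('q')(u) = Mul(-119, Add(u, 5)) = Mul(-119, Add(5, u)) = Add(-595, Mul(-119, u)))
Pow(Add(Mul(Add(32634, -46344), Add(-44287, Function('q')(Mul(170, Pow(-11, -1))))), -32163), -1) = Pow(Add(Mul(Add(32634, -46344), Add(-44287, Add(-595, Mul(-119, Mul(170, Pow(-11, -1)))))), -32163), -1) = Pow(Add(Mul(-13710, Add(-44287, Add(-595, Mul(-119, Mul(170, Rational(-1, 11)))))), -32163), -1) = Pow(Add(Mul(-13710, Add(-44287, Add(-595, Mul(-119, Rational(-170, 11))))), -32163), -1) = Pow(Add(Mul(-13710, Add(-44287, Add(-595, Rational(20230, 11)))), -32163), -1) = Pow(Add(Mul(-13710, Add(-44287, Rational(13685, 11))), -32163), -1) = Pow(Add(Mul(-13710, Rational(-473472, 11)), -32163), -1) = Pow(Add(Rational(6491301120, 11), -32163), -1) = Pow(Rational(6490947327, 11), -1) = Rational(11, 6490947327)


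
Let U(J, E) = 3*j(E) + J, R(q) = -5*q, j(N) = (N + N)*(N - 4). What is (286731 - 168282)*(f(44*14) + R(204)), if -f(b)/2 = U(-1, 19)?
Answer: -525676662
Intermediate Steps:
j(N) = 2*N*(-4 + N) (j(N) = (2*N)*(-4 + N) = 2*N*(-4 + N))
U(J, E) = J + 6*E*(-4 + E) (U(J, E) = 3*(2*E*(-4 + E)) + J = 6*E*(-4 + E) + J = J + 6*E*(-4 + E))
f(b) = -3418 (f(b) = -2*(-1 + 6*19*(-4 + 19)) = -2*(-1 + 6*19*15) = -2*(-1 + 1710) = -2*1709 = -3418)
(286731 - 168282)*(f(44*14) + R(204)) = (286731 - 168282)*(-3418 - 5*204) = 118449*(-3418 - 1020) = 118449*(-4438) = -525676662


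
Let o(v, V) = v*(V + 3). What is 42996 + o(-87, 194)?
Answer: 25857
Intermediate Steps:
o(v, V) = v*(3 + V)
42996 + o(-87, 194) = 42996 - 87*(3 + 194) = 42996 - 87*197 = 42996 - 17139 = 25857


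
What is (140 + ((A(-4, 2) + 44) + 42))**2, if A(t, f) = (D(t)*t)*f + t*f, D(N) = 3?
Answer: 37636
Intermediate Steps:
A(t, f) = 4*f*t (A(t, f) = (3*t)*f + t*f = 3*f*t + f*t = 4*f*t)
(140 + ((A(-4, 2) + 44) + 42))**2 = (140 + ((4*2*(-4) + 44) + 42))**2 = (140 + ((-32 + 44) + 42))**2 = (140 + (12 + 42))**2 = (140 + 54)**2 = 194**2 = 37636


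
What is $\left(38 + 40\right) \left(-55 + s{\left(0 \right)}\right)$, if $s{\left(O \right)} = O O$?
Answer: $-4290$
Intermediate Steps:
$s{\left(O \right)} = O^{2}$
$\left(38 + 40\right) \left(-55 + s{\left(0 \right)}\right) = \left(38 + 40\right) \left(-55 + 0^{2}\right) = 78 \left(-55 + 0\right) = 78 \left(-55\right) = -4290$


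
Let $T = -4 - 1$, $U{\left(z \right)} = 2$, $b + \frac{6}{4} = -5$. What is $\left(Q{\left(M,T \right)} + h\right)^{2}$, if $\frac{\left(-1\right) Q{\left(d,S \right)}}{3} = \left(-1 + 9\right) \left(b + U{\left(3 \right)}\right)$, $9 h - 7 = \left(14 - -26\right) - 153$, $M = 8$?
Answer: $\frac{749956}{81} \approx 9258.7$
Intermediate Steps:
$b = - \frac{13}{2}$ ($b = - \frac{3}{2} - 5 = - \frac{13}{2} \approx -6.5$)
$T = -5$
$h = - \frac{106}{9}$ ($h = \frac{7}{9} + \frac{\left(14 - -26\right) - 153}{9} = \frac{7}{9} + \frac{\left(14 + 26\right) - 153}{9} = \frac{7}{9} + \frac{40 - 153}{9} = \frac{7}{9} + \frac{1}{9} \left(-113\right) = \frac{7}{9} - \frac{113}{9} = - \frac{106}{9} \approx -11.778$)
$Q{\left(d,S \right)} = 108$ ($Q{\left(d,S \right)} = - 3 \left(-1 + 9\right) \left(- \frac{13}{2} + 2\right) = - 3 \cdot 8 \left(- \frac{9}{2}\right) = \left(-3\right) \left(-36\right) = 108$)
$\left(Q{\left(M,T \right)} + h\right)^{2} = \left(108 - \frac{106}{9}\right)^{2} = \left(\frac{866}{9}\right)^{2} = \frac{749956}{81}$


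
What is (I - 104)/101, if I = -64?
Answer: -168/101 ≈ -1.6634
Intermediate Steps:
(I - 104)/101 = (-64 - 104)/101 = (1/101)*(-168) = -168/101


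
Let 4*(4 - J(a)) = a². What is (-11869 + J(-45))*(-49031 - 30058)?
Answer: 3913719165/4 ≈ 9.7843e+8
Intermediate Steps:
J(a) = 4 - a²/4
(-11869 + J(-45))*(-49031 - 30058) = (-11869 + (4 - ¼*(-45)²))*(-49031 - 30058) = (-11869 + (4 - ¼*2025))*(-79089) = (-11869 + (4 - 2025/4))*(-79089) = (-11869 - 2009/4)*(-79089) = -49485/4*(-79089) = 3913719165/4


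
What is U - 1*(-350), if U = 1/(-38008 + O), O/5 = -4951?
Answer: 21967049/62763 ≈ 350.00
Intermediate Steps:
O = -24755 (O = 5*(-4951) = -24755)
U = -1/62763 (U = 1/(-38008 - 24755) = 1/(-62763) = -1/62763 ≈ -1.5933e-5)
U - 1*(-350) = -1/62763 - 1*(-350) = -1/62763 + 350 = 21967049/62763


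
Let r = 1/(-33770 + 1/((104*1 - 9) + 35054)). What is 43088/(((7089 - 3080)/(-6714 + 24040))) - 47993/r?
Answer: 228406198035607585/140912341 ≈ 1.6209e+9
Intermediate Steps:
r = -35149/1186981729 (r = 1/(-33770 + 1/((104 - 9) + 35054)) = 1/(-33770 + 1/(95 + 35054)) = 1/(-33770 + 1/35149) = 1/(-1186981729/35149) = -35149/1186981729 ≈ -2.9612e-5)
43088/(((7089 - 3080)/(-6714 + 24040))) - 47993/r = 43088/(((7089 - 3080)/(-6714 + 24040))) - 47993/(-35149/1186981729) = 43088/((4009/17326)) - 47993*(-1186981729/35149) = 43088/((4009*(1/17326))) + 56966814119897/35149 = 43088/(4009/17326) + 56966814119897/35149 = 43088*(17326/4009) + 56966814119897/35149 = 746542688/4009 + 56966814119897/35149 = 228406198035607585/140912341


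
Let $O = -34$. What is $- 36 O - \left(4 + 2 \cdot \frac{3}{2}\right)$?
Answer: $1217$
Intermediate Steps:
$- 36 O - \left(4 + 2 \cdot \frac{3}{2}\right) = \left(-36\right) \left(-34\right) - \left(4 + 2 \cdot \frac{3}{2}\right) = 1224 - \left(4 + 2 \cdot 3 \cdot \frac{1}{2}\right) = 1224 - 7 = 1217$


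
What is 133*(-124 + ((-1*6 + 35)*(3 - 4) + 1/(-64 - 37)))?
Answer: -2055382/101 ≈ -20350.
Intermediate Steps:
133*(-124 + ((-1*6 + 35)*(3 - 4) + 1/(-64 - 37))) = 133*(-124 + ((-6 + 35)*(-1) + 1/(-101))) = 133*(-124 + (29*(-1) - 1/101)) = 133*(-124 + (-29 - 1/101)) = 133*(-124 - 2930/101) = 133*(-15454/101) = -2055382/101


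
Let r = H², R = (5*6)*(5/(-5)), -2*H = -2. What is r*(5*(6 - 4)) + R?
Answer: -20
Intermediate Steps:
H = 1 (H = -½*(-2) = 1)
R = -30 (R = 30*(5*(-⅕)) = 30*(-1) = -30)
r = 1 (r = 1² = 1)
r*(5*(6 - 4)) + R = 1*(5*(6 - 4)) - 30 = 1*(5*2) - 30 = 1*10 - 30 = 10 - 30 = -20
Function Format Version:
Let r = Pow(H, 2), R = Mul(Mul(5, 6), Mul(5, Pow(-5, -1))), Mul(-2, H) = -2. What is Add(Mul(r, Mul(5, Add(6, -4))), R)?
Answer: -20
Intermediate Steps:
H = 1 (H = Mul(Rational(-1, 2), -2) = 1)
R = -30 (R = Mul(30, Mul(5, Rational(-1, 5))) = Mul(30, -1) = -30)
r = 1 (r = Pow(1, 2) = 1)
Add(Mul(r, Mul(5, Add(6, -4))), R) = Add(Mul(1, Mul(5, Add(6, -4))), -30) = Add(Mul(1, Mul(5, 2)), -30) = Add(Mul(1, 10), -30) = Add(10, -30) = -20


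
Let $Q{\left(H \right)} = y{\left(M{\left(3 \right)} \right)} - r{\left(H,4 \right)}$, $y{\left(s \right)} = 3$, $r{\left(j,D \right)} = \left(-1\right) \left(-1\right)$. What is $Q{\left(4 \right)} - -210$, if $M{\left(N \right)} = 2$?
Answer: $212$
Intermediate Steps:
$r{\left(j,D \right)} = 1$
$Q{\left(H \right)} = 2$ ($Q{\left(H \right)} = 3 - 1 = 2$)
$Q{\left(4 \right)} - -210 = 2 - -210 = 2 + 210 = 212$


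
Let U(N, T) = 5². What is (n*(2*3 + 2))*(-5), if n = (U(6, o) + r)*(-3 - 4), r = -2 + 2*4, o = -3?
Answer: 8680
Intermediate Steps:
r = 6 (r = -2 + 8 = 6)
U(N, T) = 25
n = -217 (n = (25 + 6)*(-3 - 4) = 31*(-7) = -217)
(n*(2*3 + 2))*(-5) = -217*(2*3 + 2)*(-5) = -217*(6 + 2)*(-5) = -217*8*(-5) = -1736*(-5) = 8680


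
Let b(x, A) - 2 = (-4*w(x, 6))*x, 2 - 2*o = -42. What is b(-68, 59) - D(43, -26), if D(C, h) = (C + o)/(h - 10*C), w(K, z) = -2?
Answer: -247087/456 ≈ -541.86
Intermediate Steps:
o = 22 (o = 1 - 1/2*(-42) = 1 + 21 = 22)
b(x, A) = 2 + 8*x (b(x, A) = 2 + (-4*(-2))*x = 2 + 8*x)
D(C, h) = (22 + C)/(h - 10*C) (D(C, h) = (C + 22)/(h - 10*C) = (22 + C)/(h - 10*C))
b(-68, 59) - D(43, -26) = (2 + 8*(-68)) - (22 + 43)/(-26 - 10*43) = (2 - 544) - 65/(-26 - 430) = -542 - 65/(-456) = -542 - (-1)*65/456 = -542 - 1*(-65/456) = -542 + 65/456 = -247087/456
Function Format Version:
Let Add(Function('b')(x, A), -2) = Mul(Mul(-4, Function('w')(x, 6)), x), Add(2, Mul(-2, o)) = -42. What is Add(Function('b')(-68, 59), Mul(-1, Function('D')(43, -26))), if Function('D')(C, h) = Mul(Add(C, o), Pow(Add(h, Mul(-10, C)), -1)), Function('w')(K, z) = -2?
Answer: Rational(-247087, 456) ≈ -541.86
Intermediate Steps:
o = 22 (o = Add(1, Mul(Rational(-1, 2), -42)) = Add(1, 21) = 22)
Function('b')(x, A) = Add(2, Mul(8, x)) (Function('b')(x, A) = Add(2, Mul(Mul(-4, -2), x)) = Add(2, Mul(8, x)))
Function('D')(C, h) = Mul(Pow(Add(h, Mul(-10, C)), -1), Add(22, C)) (Function('D')(C, h) = Mul(Add(C, 22), Pow(Add(h, Mul(-10, C)), -1)) = Mul(Add(22, C), Pow(Add(h, Mul(-10, C)), -1)) = Mul(Pow(Add(h, Mul(-10, C)), -1), Add(22, C)))
Add(Function('b')(-68, 59), Mul(-1, Function('D')(43, -26))) = Add(Add(2, Mul(8, -68)), Mul(-1, Mul(Pow(Add(-26, Mul(-10, 43)), -1), Add(22, 43)))) = Add(Add(2, -544), Mul(-1, Mul(Pow(Add(-26, -430), -1), 65))) = Add(-542, Mul(-1, Mul(Pow(-456, -1), 65))) = Add(-542, Mul(-1, Mul(Rational(-1, 456), 65))) = Add(-542, Mul(-1, Rational(-65, 456))) = Add(-542, Rational(65, 456)) = Rational(-247087, 456)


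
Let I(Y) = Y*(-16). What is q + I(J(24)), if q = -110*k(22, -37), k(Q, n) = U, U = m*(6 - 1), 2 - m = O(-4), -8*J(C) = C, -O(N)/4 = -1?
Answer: 1148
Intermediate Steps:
O(N) = 4 (O(N) = -4*(-1) = 4)
J(C) = -C/8
m = -2 (m = 2 - 1*4 = 2 - 4 = -2)
I(Y) = -16*Y
U = -10 (U = -2*(6 - 1) = -2*5 = -10)
k(Q, n) = -10
q = 1100 (q = -110*(-10) = 1100)
q + I(J(24)) = 1100 - (-2)*24 = 1100 - 16*(-3) = 1100 + 48 = 1148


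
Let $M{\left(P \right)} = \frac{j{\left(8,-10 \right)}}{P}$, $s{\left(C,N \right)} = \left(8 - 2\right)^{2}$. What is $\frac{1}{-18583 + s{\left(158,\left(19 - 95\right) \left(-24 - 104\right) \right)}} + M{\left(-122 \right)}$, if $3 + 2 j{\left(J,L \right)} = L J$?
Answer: $\frac{1539157}{4525468} \approx 0.34011$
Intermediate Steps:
$j{\left(J,L \right)} = - \frac{3}{2} + \frac{J L}{2}$ ($j{\left(J,L \right)} = - \frac{3}{2} + \frac{L J}{2} = - \frac{3}{2} + \frac{J L}{2}$)
$s{\left(C,N \right)} = 36$ ($s{\left(C,N \right)} = 6^{2} = 36$)
$M{\left(P \right)} = - \frac{83}{2 P}$ ($M{\left(P \right)} = \frac{- \frac{3}{2} + \frac{1}{2} \cdot 8 \left(-10\right)}{P} = \frac{- \frac{3}{2} - 40}{P} = - \frac{83}{2 P}$)
$\frac{1}{-18583 + s{\left(158,\left(19 - 95\right) \left(-24 - 104\right) \right)}} + M{\left(-122 \right)} = \frac{1}{-18583 + 36} - \frac{83}{2 \left(-122\right)} = \frac{1}{-18547} - - \frac{83}{244} = - \frac{1}{18547} + \frac{83}{244} = \frac{1539157}{4525468}$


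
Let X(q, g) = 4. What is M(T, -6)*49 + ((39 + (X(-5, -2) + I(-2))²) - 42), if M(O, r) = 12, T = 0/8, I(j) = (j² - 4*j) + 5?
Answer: 1026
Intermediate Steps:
I(j) = 5 + j² - 4*j
T = 0 (T = 0*(⅛) = 0)
M(T, -6)*49 + ((39 + (X(-5, -2) + I(-2))²) - 42) = 12*49 + ((39 + (4 + (5 + (-2)² - 4*(-2)))²) - 42) = 588 + ((39 + (4 + (5 + 4 + 8))²) - 42) = 588 + ((39 + (4 + 17)²) - 42) = 588 + ((39 + 21²) - 42) = 588 + ((39 + 441) - 42) = 588 + (480 - 42) = 588 + 438 = 1026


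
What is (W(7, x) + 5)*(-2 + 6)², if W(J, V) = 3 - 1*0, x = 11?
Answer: 128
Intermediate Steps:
W(J, V) = 3 (W(J, V) = 3 + 0 = 3)
(W(7, x) + 5)*(-2 + 6)² = (3 + 5)*(-2 + 6)² = 8*4² = 8*16 = 128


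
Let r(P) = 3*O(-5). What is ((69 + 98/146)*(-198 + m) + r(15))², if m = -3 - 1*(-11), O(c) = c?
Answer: 935930479225/5329 ≈ 1.7563e+8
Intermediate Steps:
m = 8 (m = -3 + 11 = 8)
r(P) = -15 (r(P) = 3*(-5) = -15)
((69 + 98/146)*(-198 + m) + r(15))² = ((69 + 98/146)*(-198 + 8) - 15)² = ((69 + 98*(1/146))*(-190) - 15)² = ((69 + 49/73)*(-190) - 15)² = ((5086/73)*(-190) - 15)² = (-966340/73 - 15)² = (-967435/73)² = 935930479225/5329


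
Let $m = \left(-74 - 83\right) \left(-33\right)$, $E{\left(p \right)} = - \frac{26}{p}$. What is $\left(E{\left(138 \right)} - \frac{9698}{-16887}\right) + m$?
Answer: $\frac{51601422}{9959} \approx 5181.4$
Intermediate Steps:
$m = 5181$ ($m = \left(-74 - 83\right) \left(-33\right) = \left(-157\right) \left(-33\right) = 5181$)
$\left(E{\left(138 \right)} - \frac{9698}{-16887}\right) + m = \left(- \frac{26}{138} - \frac{9698}{-16887}\right) + 5181 = \left(\left(-26\right) \frac{1}{138} - - \frac{746}{1299}\right) + 5181 = \left(- \frac{13}{69} + \frac{746}{1299}\right) + 5181 = \frac{3843}{9959} + 5181 = \frac{51601422}{9959}$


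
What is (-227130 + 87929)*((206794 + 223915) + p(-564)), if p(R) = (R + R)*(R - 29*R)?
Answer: 2419684629067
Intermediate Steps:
p(R) = -56*R² (p(R) = (2*R)*(-28*R) = -56*R²)
(-227130 + 87929)*((206794 + 223915) + p(-564)) = (-227130 + 87929)*((206794 + 223915) - 56*(-564)²) = -139201*(430709 - 56*318096) = -139201*(430709 - 17813376) = -139201*(-17382667) = 2419684629067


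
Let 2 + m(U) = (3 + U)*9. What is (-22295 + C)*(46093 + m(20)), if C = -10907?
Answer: -1537186196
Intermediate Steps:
m(U) = 25 + 9*U (m(U) = -2 + (3 + U)*9 = -2 + (27 + 9*U) = 25 + 9*U)
(-22295 + C)*(46093 + m(20)) = (-22295 - 10907)*(46093 + (25 + 9*20)) = -33202*(46093 + (25 + 180)) = -33202*(46093 + 205) = -33202*46298 = -1537186196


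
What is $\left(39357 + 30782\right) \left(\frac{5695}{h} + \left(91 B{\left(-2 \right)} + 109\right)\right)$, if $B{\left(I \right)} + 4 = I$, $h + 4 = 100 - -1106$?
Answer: $- \frac{36442751481}{1202} \approx -3.0318 \cdot 10^{7}$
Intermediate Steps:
$h = 1202$ ($h = -4 + \left(100 - -1106\right) = -4 + \left(100 + 1106\right) = -4 + 1206 = 1202$)
$B{\left(I \right)} = -4 + I$
$\left(39357 + 30782\right) \left(\frac{5695}{h} + \left(91 B{\left(-2 \right)} + 109\right)\right) = \left(39357 + 30782\right) \left(\frac{5695}{1202} + \left(91 \left(-4 - 2\right) + 109\right)\right) = 70139 \left(5695 \cdot \frac{1}{1202} + \left(91 \left(-6\right) + 109\right)\right) = 70139 \left(\frac{5695}{1202} + \left(-546 + 109\right)\right) = 70139 \left(\frac{5695}{1202} - 437\right) = 70139 \left(- \frac{519579}{1202}\right) = - \frac{36442751481}{1202}$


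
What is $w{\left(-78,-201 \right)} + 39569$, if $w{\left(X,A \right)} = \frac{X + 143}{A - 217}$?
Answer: $\frac{16539777}{418} \approx 39569.0$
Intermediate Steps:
$w{\left(X,A \right)} = \frac{143 + X}{-217 + A}$
$w{\left(-78,-201 \right)} + 39569 = \frac{143 - 78}{-217 - 201} + 39569 = \frac{1}{-418} \cdot 65 + 39569 = \left(- \frac{1}{418}\right) 65 + 39569 = - \frac{65}{418} + 39569 = \frac{16539777}{418}$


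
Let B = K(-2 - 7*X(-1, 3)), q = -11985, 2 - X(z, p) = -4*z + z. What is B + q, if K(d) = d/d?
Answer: -11984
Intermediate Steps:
X(z, p) = 2 + 3*z (X(z, p) = 2 - (-4*z + z) = 2 - (-3)*z = 2 + 3*z)
K(d) = 1
B = 1
B + q = 1 - 11985 = -11984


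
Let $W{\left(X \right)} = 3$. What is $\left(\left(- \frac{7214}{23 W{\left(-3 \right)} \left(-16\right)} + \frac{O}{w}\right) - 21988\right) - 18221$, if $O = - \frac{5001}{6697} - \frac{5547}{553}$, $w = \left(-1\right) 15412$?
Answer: $- \frac{316662180690506597}{7876685711496} \approx -40202.0$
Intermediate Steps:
$w = -15412$
$O = - \frac{39913812}{3703441}$ ($O = \left(-5001\right) \frac{1}{6697} - \frac{5547}{553} = - \frac{5001}{6697} - \frac{5547}{553} = - \frac{39913812}{3703441} \approx -10.777$)
$\left(\left(- \frac{7214}{23 W{\left(-3 \right)} \left(-16\right)} + \frac{O}{w}\right) - 21988\right) - 18221 = \left(\left(- \frac{7214}{23 \cdot 3 \left(-16\right)} - \frac{39913812}{3703441 \left(-15412\right)}\right) - 21988\right) - 18221 = \left(\left(- \frac{7214}{69 \left(-16\right)} - - \frac{9978453}{14269358173}\right) - 21988\right) - 18221 = \left(\left(- \frac{7214}{-1104} + \frac{9978453}{14269358173}\right) - 21988\right) - 18221 = \left(\left(\left(-7214\right) \left(- \frac{1}{1104}\right) + \frac{9978453}{14269358173}\right) - 21988\right) - 18221 = \left(\left(\frac{3607}{552} + \frac{9978453}{14269358173}\right) - 21988\right) - 18221 = \left(\frac{51475083036067}{7876685711496} - 21988\right) - 18221 = - \frac{173141090341337981}{7876685711496} - 18221 = - \frac{316662180690506597}{7876685711496}$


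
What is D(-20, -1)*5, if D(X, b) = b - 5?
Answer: -30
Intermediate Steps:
D(X, b) = -5 + b
D(-20, -1)*5 = (-5 - 1)*5 = -6*5 = -30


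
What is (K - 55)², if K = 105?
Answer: 2500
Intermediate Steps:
(K - 55)² = (105 - 55)² = 50² = 2500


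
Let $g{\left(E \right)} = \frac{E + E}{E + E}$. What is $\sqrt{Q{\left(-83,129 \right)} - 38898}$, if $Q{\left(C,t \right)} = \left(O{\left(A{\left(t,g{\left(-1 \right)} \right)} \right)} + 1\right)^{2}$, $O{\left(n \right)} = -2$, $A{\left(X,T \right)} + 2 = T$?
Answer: $i \sqrt{38897} \approx 197.22 i$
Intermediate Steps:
$g{\left(E \right)} = 1$ ($g{\left(E \right)} = \frac{2 E}{2 E} = 2 E \frac{1}{2 E} = 1$)
$A{\left(X,T \right)} = -2 + T$
$Q{\left(C,t \right)} = 1$ ($Q{\left(C,t \right)} = \left(-2 + 1\right)^{2} = \left(-1\right)^{2} = 1$)
$\sqrt{Q{\left(-83,129 \right)} - 38898} = \sqrt{1 - 38898} = \sqrt{-38897} = i \sqrt{38897}$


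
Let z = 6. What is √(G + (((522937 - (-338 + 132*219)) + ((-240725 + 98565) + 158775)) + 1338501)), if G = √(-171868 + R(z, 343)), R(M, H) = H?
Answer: √(1849483 + 5*I*√6861) ≈ 1360.0 + 0.15*I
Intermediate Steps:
G = 5*I*√6861 (G = √(-171868 + 343) = √(-171525) = 5*I*√6861 ≈ 414.16*I)
√(G + (((522937 - (-338 + 132*219)) + ((-240725 + 98565) + 158775)) + 1338501)) = √(5*I*√6861 + (((522937 - (-338 + 132*219)) + ((-240725 + 98565) + 158775)) + 1338501)) = √(5*I*√6861 + (((522937 - (-338 + 28908)) + (-142160 + 158775)) + 1338501)) = √(5*I*√6861 + (((522937 - 1*28570) + 16615) + 1338501)) = √(5*I*√6861 + (((522937 - 28570) + 16615) + 1338501)) = √(5*I*√6861 + ((494367 + 16615) + 1338501)) = √(5*I*√6861 + (510982 + 1338501)) = √(5*I*√6861 + 1849483) = √(1849483 + 5*I*√6861)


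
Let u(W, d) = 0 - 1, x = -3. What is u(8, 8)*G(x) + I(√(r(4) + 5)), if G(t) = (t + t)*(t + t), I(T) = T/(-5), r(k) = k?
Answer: -183/5 ≈ -36.600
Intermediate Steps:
u(W, d) = -1
I(T) = -T/5 (I(T) = T*(-⅕) = -T/5)
G(t) = 4*t² (G(t) = (2*t)*(2*t) = 4*t²)
u(8, 8)*G(x) + I(√(r(4) + 5)) = -4*(-3)² - √(4 + 5)/5 = -4*9 - √9/5 = -1*36 - ⅕*3 = -36 - ⅗ = -183/5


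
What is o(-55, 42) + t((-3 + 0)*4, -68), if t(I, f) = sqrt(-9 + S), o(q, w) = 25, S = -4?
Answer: 25 + I*sqrt(13) ≈ 25.0 + 3.6056*I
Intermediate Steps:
t(I, f) = I*sqrt(13) (t(I, f) = sqrt(-9 - 4) = sqrt(-13) = I*sqrt(13))
o(-55, 42) + t((-3 + 0)*4, -68) = 25 + I*sqrt(13)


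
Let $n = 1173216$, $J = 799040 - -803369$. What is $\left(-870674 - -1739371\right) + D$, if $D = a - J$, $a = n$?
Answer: $439504$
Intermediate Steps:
$J = 1602409$ ($J = 799040 + 803369 = 1602409$)
$a = 1173216$
$D = -429193$ ($D = 1173216 - 1602409 = -429193$)
$\left(-870674 - -1739371\right) + D = \left(-870674 - -1739371\right) - 429193 = \left(-870674 + 1739371\right) - 429193 = 868697 - 429193 = 439504$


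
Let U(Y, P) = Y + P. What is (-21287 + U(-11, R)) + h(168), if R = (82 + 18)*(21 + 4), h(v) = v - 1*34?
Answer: -18664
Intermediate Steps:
h(v) = -34 + v (h(v) = v - 34 = -34 + v)
R = 2500 (R = 100*25 = 2500)
U(Y, P) = P + Y
(-21287 + U(-11, R)) + h(168) = (-21287 + (2500 - 11)) + (-34 + 168) = (-21287 + 2489) + 134 = -18798 + 134 = -18664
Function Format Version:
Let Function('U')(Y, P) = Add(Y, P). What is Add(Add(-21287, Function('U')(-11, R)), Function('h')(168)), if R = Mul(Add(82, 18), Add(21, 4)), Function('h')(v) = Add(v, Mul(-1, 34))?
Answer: -18664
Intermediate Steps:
Function('h')(v) = Add(-34, v) (Function('h')(v) = Add(v, -34) = Add(-34, v))
R = 2500 (R = Mul(100, 25) = 2500)
Function('U')(Y, P) = Add(P, Y)
Add(Add(-21287, Function('U')(-11, R)), Function('h')(168)) = Add(Add(-21287, Add(2500, -11)), Add(-34, 168)) = Add(Add(-21287, 2489), 134) = Add(-18798, 134) = -18664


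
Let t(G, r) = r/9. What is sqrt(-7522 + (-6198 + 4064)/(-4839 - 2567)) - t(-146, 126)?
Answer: -14 + I*sqrt(194970293)/161 ≈ -14.0 + 86.728*I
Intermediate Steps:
t(G, r) = r/9 (t(G, r) = r*(1/9) = r/9)
sqrt(-7522 + (-6198 + 4064)/(-4839 - 2567)) - t(-146, 126) = sqrt(-7522 + (-6198 + 4064)/(-4839 - 2567)) - 126/9 = sqrt(-7522 - 2134/(-7406)) - 1*14 = sqrt(-7522 - 2134*(-1/7406)) - 14 = sqrt(-7522 + 1067/3703) - 14 = sqrt(-27852899/3703) - 14 = I*sqrt(194970293)/161 - 14 = -14 + I*sqrt(194970293)/161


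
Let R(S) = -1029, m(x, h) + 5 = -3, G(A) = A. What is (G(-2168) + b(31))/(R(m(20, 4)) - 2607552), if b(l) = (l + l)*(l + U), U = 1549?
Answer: -95792/2608581 ≈ -0.036722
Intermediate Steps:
m(x, h) = -8 (m(x, h) = -5 - 3 = -8)
b(l) = 2*l*(1549 + l) (b(l) = (l + l)*(l + 1549) = (2*l)*(1549 + l) = 2*l*(1549 + l))
(G(-2168) + b(31))/(R(m(20, 4)) - 2607552) = (-2168 + 2*31*(1549 + 31))/(-1029 - 2607552) = (-2168 + 2*31*1580)/(-2608581) = (-2168 + 97960)*(-1/2608581) = 95792*(-1/2608581) = -95792/2608581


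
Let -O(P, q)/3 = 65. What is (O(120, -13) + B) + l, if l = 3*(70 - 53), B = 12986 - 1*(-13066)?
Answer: 25908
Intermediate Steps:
O(P, q) = -195 (O(P, q) = -3*65 = -195)
B = 26052 (B = 12986 + 13066 = 26052)
l = 51 (l = 3*17 = 51)
(O(120, -13) + B) + l = (-195 + 26052) + 51 = 25857 + 51 = 25908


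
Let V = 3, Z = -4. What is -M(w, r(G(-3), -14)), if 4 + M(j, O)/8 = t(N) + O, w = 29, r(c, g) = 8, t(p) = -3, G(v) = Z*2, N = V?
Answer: -8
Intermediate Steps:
N = 3
G(v) = -8 (G(v) = -4*2 = -8)
M(j, O) = -56 + 8*O (M(j, O) = -32 + 8*(-3 + O) = -32 + (-24 + 8*O) = -56 + 8*O)
-M(w, r(G(-3), -14)) = -(-56 + 8*8) = -(-56 + 64) = -1*8 = -8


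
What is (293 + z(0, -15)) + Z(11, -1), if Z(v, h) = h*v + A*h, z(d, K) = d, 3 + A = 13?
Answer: 272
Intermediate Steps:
A = 10 (A = -3 + 13 = 10)
Z(v, h) = 10*h + h*v (Z(v, h) = h*v + 10*h = 10*h + h*v)
(293 + z(0, -15)) + Z(11, -1) = (293 + 0) - (10 + 11) = 293 - 1*21 = 293 - 21 = 272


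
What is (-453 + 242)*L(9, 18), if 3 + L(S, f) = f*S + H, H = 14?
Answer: -36503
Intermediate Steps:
L(S, f) = 11 + S*f (L(S, f) = -3 + (f*S + 14) = -3 + (S*f + 14) = -3 + (14 + S*f) = 11 + S*f)
(-453 + 242)*L(9, 18) = (-453 + 242)*(11 + 9*18) = -211*(11 + 162) = -211*173 = -36503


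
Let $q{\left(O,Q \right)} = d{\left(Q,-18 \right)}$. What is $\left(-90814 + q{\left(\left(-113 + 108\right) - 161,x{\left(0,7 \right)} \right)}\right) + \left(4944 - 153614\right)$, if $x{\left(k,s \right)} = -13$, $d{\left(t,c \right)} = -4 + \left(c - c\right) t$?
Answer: $-239488$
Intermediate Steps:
$d{\left(t,c \right)} = -4$ ($d{\left(t,c \right)} = -4 + 0 t = -4 + 0 = -4$)
$q{\left(O,Q \right)} = -4$
$\left(-90814 + q{\left(\left(-113 + 108\right) - 161,x{\left(0,7 \right)} \right)}\right) + \left(4944 - 153614\right) = \left(-90814 - 4\right) + \left(4944 - 153614\right) = -90818 + \left(4944 - 153614\right) = -90818 - 148670 = -239488$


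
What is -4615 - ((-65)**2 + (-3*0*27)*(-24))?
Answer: -8840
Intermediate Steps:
-4615 - ((-65)**2 + (-3*0*27)*(-24)) = -4615 - (4225 + (0*27)*(-24)) = -4615 - (4225 + 0*(-24)) = -4615 - (4225 + 0) = -4615 - 1*4225 = -4615 - 4225 = -8840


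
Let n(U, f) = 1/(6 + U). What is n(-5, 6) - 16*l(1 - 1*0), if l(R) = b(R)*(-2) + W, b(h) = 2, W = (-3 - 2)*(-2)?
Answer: -95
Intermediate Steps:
W = 10 (W = -5*(-2) = 10)
l(R) = 6 (l(R) = 2*(-2) + 10 = -4 + 10 = 6)
n(-5, 6) - 16*l(1 - 1*0) = 1/(6 - 5) - 16*6 = 1/1 - 96 = 1 - 96 = -95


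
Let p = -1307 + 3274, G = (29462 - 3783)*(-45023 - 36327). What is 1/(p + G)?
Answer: -1/2088984683 ≈ -4.7870e-10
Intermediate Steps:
G = -2088986650 (G = 25679*(-81350) = -2088986650)
p = 1967
1/(p + G) = 1/(1967 - 2088986650) = 1/(-2088984683) = -1/2088984683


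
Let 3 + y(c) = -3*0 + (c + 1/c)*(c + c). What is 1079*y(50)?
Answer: 5393921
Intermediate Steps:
y(c) = -3 + 2*c*(c + 1/c) (y(c) = -3 + (-3*0 + (c + 1/c)*(c + c)) = -3 + (0 + (c + 1/c)*(2*c)) = -3 + (0 + 2*c*(c + 1/c)) = -3 + 2*c*(c + 1/c))
1079*y(50) = 1079*(-1 + 2*50²) = 1079*(-1 + 2*2500) = 1079*(-1 + 5000) = 1079*4999 = 5393921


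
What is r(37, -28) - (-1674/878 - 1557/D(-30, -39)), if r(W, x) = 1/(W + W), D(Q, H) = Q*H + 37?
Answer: 125869741/39210602 ≈ 3.2101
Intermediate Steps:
D(Q, H) = 37 + H*Q (D(Q, H) = H*Q + 37 = 37 + H*Q)
r(W, x) = 1/(2*W)
r(37, -28) - (-1674/878 - 1557/D(-30, -39)) = (½)/37 - (-1674/878 - 1557/(37 - 39*(-30))) = (½)*(1/37) - (-1674*1/878 - 1557/(37 + 1170)) = 1/74 - (-837/439 - 1557/1207) = 1/74 - 1*(-1693782/529873) = 1/74 + 1693782/529873 = 125869741/39210602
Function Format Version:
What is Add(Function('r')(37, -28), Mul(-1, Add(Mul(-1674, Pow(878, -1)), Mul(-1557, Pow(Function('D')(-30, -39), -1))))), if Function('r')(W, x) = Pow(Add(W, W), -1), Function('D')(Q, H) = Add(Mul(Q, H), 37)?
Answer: Rational(125869741, 39210602) ≈ 3.2101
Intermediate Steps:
Function('D')(Q, H) = Add(37, Mul(H, Q)) (Function('D')(Q, H) = Add(Mul(H, Q), 37) = Add(37, Mul(H, Q)))
Function('r')(W, x) = Mul(Rational(1, 2), Pow(W, -1)) (Function('r')(W, x) = Pow(Mul(2, W), -1) = Mul(Rational(1, 2), Pow(W, -1)))
Add(Function('r')(37, -28), Mul(-1, Add(Mul(-1674, Pow(878, -1)), Mul(-1557, Pow(Function('D')(-30, -39), -1))))) = Add(Mul(Rational(1, 2), Pow(37, -1)), Mul(-1, Add(Mul(-1674, Pow(878, -1)), Mul(-1557, Pow(Add(37, Mul(-39, -30)), -1))))) = Add(Mul(Rational(1, 2), Rational(1, 37)), Mul(-1, Add(Mul(-1674, Rational(1, 878)), Mul(-1557, Pow(Add(37, 1170), -1))))) = Add(Rational(1, 74), Mul(-1, Add(Rational(-837, 439), Mul(-1557, Pow(1207, -1))))) = Add(Rational(1, 74), Mul(-1, Add(Rational(-837, 439), Mul(-1557, Rational(1, 1207))))) = Add(Rational(1, 74), Mul(-1, Add(Rational(-837, 439), Rational(-1557, 1207)))) = Add(Rational(1, 74), Mul(-1, Rational(-1693782, 529873))) = Add(Rational(1, 74), Rational(1693782, 529873)) = Rational(125869741, 39210602)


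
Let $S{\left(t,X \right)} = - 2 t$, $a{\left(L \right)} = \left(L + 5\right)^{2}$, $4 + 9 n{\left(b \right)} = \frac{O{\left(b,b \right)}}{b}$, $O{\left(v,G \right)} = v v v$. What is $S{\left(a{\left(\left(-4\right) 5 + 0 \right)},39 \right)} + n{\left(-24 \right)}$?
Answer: $- \frac{3478}{9} \approx -386.44$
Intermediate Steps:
$O{\left(v,G \right)} = v^{3}$ ($O{\left(v,G \right)} = v^{2} v = v^{3}$)
$n{\left(b \right)} = - \frac{4}{9} + \frac{b^{2}}{9}$ ($n{\left(b \right)} = - \frac{4}{9} + \frac{b^{3} \frac{1}{b}}{9} = - \frac{4}{9} + \frac{b^{2}}{9}$)
$a{\left(L \right)} = \left(5 + L\right)^{2}$
$S{\left(a{\left(\left(-4\right) 5 + 0 \right)},39 \right)} + n{\left(-24 \right)} = - 2 \left(5 + \left(\left(-4\right) 5 + 0\right)\right)^{2} - \left(\frac{4}{9} - \frac{\left(-24\right)^{2}}{9}\right) = - 2 \left(5 + \left(-20 + 0\right)\right)^{2} + \left(- \frac{4}{9} + \frac{1}{9} \cdot 576\right) = - 2 \left(5 - 20\right)^{2} + \left(- \frac{4}{9} + 64\right) = - 2 \left(-15\right)^{2} + \frac{572}{9} = \left(-2\right) 225 + \frac{572}{9} = -450 + \frac{572}{9} = - \frac{3478}{9}$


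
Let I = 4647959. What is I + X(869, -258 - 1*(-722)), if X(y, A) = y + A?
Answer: 4649292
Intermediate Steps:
X(y, A) = A + y
I + X(869, -258 - 1*(-722)) = 4647959 + ((-258 - 1*(-722)) + 869) = 4647959 + ((-258 + 722) + 869) = 4647959 + (464 + 869) = 4647959 + 1333 = 4649292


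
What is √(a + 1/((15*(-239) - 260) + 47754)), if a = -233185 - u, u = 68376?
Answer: 2*I*√145352423173683/43909 ≈ 549.15*I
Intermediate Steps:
a = -301561 (a = -233185 - 1*68376 = -233185 - 68376 = -301561)
√(a + 1/((15*(-239) - 260) + 47754)) = √(-301561 + 1/((15*(-239) - 260) + 47754)) = √(-301561 + 1/((-3585 - 260) + 47754)) = √(-301561 + 1/(-3845 + 47754)) = √(-301561 + 1/43909) = √(-13241241948/43909) = 2*I*√145352423173683/43909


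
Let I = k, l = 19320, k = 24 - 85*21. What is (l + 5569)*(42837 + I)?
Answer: 1022340564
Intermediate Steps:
k = -1761 (k = 24 - 1785 = -1761)
I = -1761
(l + 5569)*(42837 + I) = (19320 + 5569)*(42837 - 1761) = 24889*41076 = 1022340564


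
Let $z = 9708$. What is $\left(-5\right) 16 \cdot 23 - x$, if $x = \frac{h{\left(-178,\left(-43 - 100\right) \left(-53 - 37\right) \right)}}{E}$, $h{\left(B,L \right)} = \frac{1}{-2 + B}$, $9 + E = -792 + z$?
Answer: $- \frac{2949998399}{1603260} \approx -1840.0$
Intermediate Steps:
$E = 8907$ ($E = -9 + \left(-792 + 9708\right) = -9 + 8916 = 8907$)
$x = - \frac{1}{1603260}$ ($x = \frac{1}{\left(-2 - 178\right) 8907} = \frac{1}{-180} \cdot \frac{1}{8907} = \left(- \frac{1}{180}\right) \frac{1}{8907} = - \frac{1}{1603260} \approx -6.2373 \cdot 10^{-7}$)
$\left(-5\right) 16 \cdot 23 - x = \left(-5\right) 16 \cdot 23 - - \frac{1}{1603260} = \left(-80\right) 23 + \frac{1}{1603260} = -1840 + \frac{1}{1603260} = - \frac{2949998399}{1603260}$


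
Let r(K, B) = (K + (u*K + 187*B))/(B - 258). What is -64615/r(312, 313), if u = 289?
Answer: -3553825/149011 ≈ -23.849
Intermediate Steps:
r(K, B) = (187*B + 290*K)/(-258 + B) (r(K, B) = (K + (289*K + 187*B))/(B - 258) = (K + (187*B + 289*K))/(-258 + B) = (187*B + 290*K)/(-258 + B))
-64615/r(312, 313) = -64615*(-258 + 313)/(187*313 + 290*312) = -64615*55/(58531 + 90480) = -64615/((1/55)*149011) = -64615/149011/55 = -64615*55/149011 = -3553825/149011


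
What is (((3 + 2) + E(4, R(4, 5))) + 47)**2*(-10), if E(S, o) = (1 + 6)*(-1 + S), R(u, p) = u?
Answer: -53290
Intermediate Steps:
E(S, o) = -7 + 7*S (E(S, o) = 7*(-1 + S) = -7 + 7*S)
(((3 + 2) + E(4, R(4, 5))) + 47)**2*(-10) = (((3 + 2) + (-7 + 7*4)) + 47)**2*(-10) = ((5 + (-7 + 28)) + 47)**2*(-10) = ((5 + 21) + 47)**2*(-10) = (26 + 47)**2*(-10) = 73**2*(-10) = 5329*(-10) = -53290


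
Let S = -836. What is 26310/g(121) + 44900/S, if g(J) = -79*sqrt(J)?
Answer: -1386665/16511 ≈ -83.984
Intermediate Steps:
26310/g(121) + 44900/S = 26310/((-79*sqrt(121))) + 44900/(-836) = 26310/((-79*11)) + 44900*(-1/836) = 26310/(-869) - 11225/209 = 26310*(-1/869) - 11225/209 = -26310/869 - 11225/209 = -1386665/16511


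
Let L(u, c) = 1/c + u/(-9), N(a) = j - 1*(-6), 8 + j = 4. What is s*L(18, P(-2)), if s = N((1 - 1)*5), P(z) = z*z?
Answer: -7/2 ≈ -3.5000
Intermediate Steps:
j = -4 (j = -8 + 4 = -4)
P(z) = z**2
N(a) = 2 (N(a) = -4 - 1*(-6) = -4 + 6 = 2)
s = 2
L(u, c) = 1/c - u/9 (L(u, c) = 1/c + u*(-1/9) = 1/c - u/9)
s*L(18, P(-2)) = 2*(1/((-2)**2) - 1/9*18) = 2*(1/4 - 2) = 2*(-7/4) = -7/2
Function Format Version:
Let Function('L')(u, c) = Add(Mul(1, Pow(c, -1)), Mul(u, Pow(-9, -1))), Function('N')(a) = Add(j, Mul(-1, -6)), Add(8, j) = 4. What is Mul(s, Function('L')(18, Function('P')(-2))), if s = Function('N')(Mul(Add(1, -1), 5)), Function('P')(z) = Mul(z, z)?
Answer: Rational(-7, 2) ≈ -3.5000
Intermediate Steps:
j = -4 (j = Add(-8, 4) = -4)
Function('P')(z) = Pow(z, 2)
Function('N')(a) = 2 (Function('N')(a) = Add(-4, Mul(-1, -6)) = Add(-4, 6) = 2)
s = 2
Function('L')(u, c) = Add(Pow(c, -1), Mul(Rational(-1, 9), u)) (Function('L')(u, c) = Add(Pow(c, -1), Mul(u, Rational(-1, 9))) = Add(Pow(c, -1), Mul(Rational(-1, 9), u)))
Mul(s, Function('L')(18, Function('P')(-2))) = Mul(2, Add(Pow(Pow(-2, 2), -1), Mul(Rational(-1, 9), 18))) = Mul(2, Add(Pow(4, -1), -2)) = Mul(2, Add(Rational(1, 4), -2)) = Mul(2, Rational(-7, 4)) = Rational(-7, 2)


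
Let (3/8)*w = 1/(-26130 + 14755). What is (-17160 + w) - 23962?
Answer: -1403288258/34125 ≈ -41122.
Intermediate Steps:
w = -8/34125 (w = 8/(3*(-26130 + 14755)) = (8/3)/(-11375) = (8/3)*(-1/11375) = -8/34125 ≈ -0.00023443)
(-17160 + w) - 23962 = (-17160 - 8/34125) - 23962 = -585585008/34125 - 23962 = -1403288258/34125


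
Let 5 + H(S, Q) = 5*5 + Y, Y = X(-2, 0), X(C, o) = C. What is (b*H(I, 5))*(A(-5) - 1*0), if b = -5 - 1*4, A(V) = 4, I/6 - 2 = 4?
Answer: -648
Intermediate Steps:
I = 36 (I = 12 + 6*4 = 12 + 24 = 36)
b = -9 (b = -5 - 4 = -9)
Y = -2
H(S, Q) = 18 (H(S, Q) = -5 + (5*5 - 2) = -5 + (25 - 2) = -5 + 23 = 18)
(b*H(I, 5))*(A(-5) - 1*0) = (-9*18)*(4 - 1*0) = -162*(4 + 0) = -162*4 = -648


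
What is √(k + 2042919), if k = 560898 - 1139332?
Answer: √1464485 ≈ 1210.2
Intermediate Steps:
k = -578434
√(k + 2042919) = √(-578434 + 2042919) = √1464485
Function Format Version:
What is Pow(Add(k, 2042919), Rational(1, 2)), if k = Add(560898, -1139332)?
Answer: Pow(1464485, Rational(1, 2)) ≈ 1210.2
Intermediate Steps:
k = -578434
Pow(Add(k, 2042919), Rational(1, 2)) = Pow(Add(-578434, 2042919), Rational(1, 2)) = Pow(1464485, Rational(1, 2))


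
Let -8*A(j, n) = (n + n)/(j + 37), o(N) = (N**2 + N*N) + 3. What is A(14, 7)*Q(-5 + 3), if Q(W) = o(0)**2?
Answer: -21/68 ≈ -0.30882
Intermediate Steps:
o(N) = 3 + 2*N**2 (o(N) = (N**2 + N**2) + 3 = 2*N**2 + 3 = 3 + 2*N**2)
Q(W) = 9 (Q(W) = (3 + 2*0**2)**2 = (3 + 2*0)**2 = (3 + 0)**2 = 3**2 = 9)
A(j, n) = -n/(4*(37 + j)) (A(j, n) = -(n + n)/(8*(j + 37)) = -2*n/(8*(37 + j)) = -n/(4*(37 + j)))
A(14, 7)*Q(-5 + 3) = -1*7/(148 + 4*14)*9 = -1*7/(148 + 56)*9 = -1*7/204*9 = -1*7*1/204*9 = -7/204*9 = -21/68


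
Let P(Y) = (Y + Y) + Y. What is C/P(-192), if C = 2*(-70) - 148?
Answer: 1/2 ≈ 0.50000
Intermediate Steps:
P(Y) = 3*Y (P(Y) = 2*Y + Y = 3*Y)
C = -288 (C = -140 - 148 = -288)
C/P(-192) = -288/(3*(-192)) = -288/(-576) = -288*(-1/576) = 1/2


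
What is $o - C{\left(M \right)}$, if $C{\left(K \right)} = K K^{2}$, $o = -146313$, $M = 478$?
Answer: $-109361665$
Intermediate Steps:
$C{\left(K \right)} = K^{3}$
$o - C{\left(M \right)} = -146313 - 478^{3} = -146313 - 109215352 = -109361665$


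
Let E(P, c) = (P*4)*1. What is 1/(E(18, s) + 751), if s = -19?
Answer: 1/823 ≈ 0.0012151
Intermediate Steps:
E(P, c) = 4*P (E(P, c) = (4*P)*1 = 4*P)
1/(E(18, s) + 751) = 1/(4*18 + 751) = 1/(72 + 751) = 1/823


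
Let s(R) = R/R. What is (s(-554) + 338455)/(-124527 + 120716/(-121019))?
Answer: -40959606664/15070253729 ≈ -2.7179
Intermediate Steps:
s(R) = 1
(s(-554) + 338455)/(-124527 + 120716/(-121019)) = (1 + 338455)/(-124527 + 120716/(-121019)) = 338456/(-124527 + 120716*(-1/121019)) = 338456/(-124527 - 120716/121019) = 338456/(-15070253729/121019) = 338456*(-121019/15070253729) = -40959606664/15070253729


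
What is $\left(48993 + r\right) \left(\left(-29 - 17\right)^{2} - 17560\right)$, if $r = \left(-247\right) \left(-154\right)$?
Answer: $-1344106764$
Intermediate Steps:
$r = 38038$
$\left(48993 + r\right) \left(\left(-29 - 17\right)^{2} - 17560\right) = \left(48993 + 38038\right) \left(\left(-29 - 17\right)^{2} - 17560\right) = 87031 \left(\left(-46\right)^{2} - 17560\right) = 87031 \left(2116 - 17560\right) = 87031 \left(-15444\right) = -1344106764$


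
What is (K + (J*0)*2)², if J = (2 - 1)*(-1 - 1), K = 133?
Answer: 17689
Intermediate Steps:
J = -2 (J = 1*(-2) = -2)
(K + (J*0)*2)² = (133 - 2*0*2)² = (133 + 0*2)² = (133 + 0)² = 133² = 17689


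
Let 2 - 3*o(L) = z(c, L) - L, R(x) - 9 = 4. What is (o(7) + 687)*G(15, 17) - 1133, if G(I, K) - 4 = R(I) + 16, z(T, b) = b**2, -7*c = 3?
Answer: 21098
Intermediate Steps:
c = -3/7 (c = -1/7*3 = -3/7 ≈ -0.42857)
R(x) = 13 (R(x) = 9 + 4 = 13)
o(L) = 2/3 - L**2/3 + L/3 (o(L) = 2/3 - (L**2 - L)/3 = 2/3 + (-L**2/3 + L/3) = 2/3 - L**2/3 + L/3)
G(I, K) = 33 (G(I, K) = 4 + (13 + 16) = 4 + 29 = 33)
(o(7) + 687)*G(15, 17) - 1133 = ((2/3 - 1/3*7**2 + (1/3)*7) + 687)*33 - 1133 = ((2/3 - 1/3*49 + 7/3) + 687)*33 - 1133 = ((2/3 - 49/3 + 7/3) + 687)*33 - 1133 = (-40/3 + 687)*33 - 1133 = (2021/3)*33 - 1133 = 22231 - 1133 = 21098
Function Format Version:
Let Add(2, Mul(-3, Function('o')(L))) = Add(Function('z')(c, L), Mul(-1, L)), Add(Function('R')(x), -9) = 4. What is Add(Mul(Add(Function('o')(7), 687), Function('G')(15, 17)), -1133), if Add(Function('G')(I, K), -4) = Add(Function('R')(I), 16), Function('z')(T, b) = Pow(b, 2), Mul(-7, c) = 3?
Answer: 21098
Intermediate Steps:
c = Rational(-3, 7) (c = Mul(Rational(-1, 7), 3) = Rational(-3, 7) ≈ -0.42857)
Function('R')(x) = 13 (Function('R')(x) = Add(9, 4) = 13)
Function('o')(L) = Add(Rational(2, 3), Mul(Rational(-1, 3), Pow(L, 2)), Mul(Rational(1, 3), L)) (Function('o')(L) = Add(Rational(2, 3), Mul(Rational(-1, 3), Add(Pow(L, 2), Mul(-1, L)))) = Add(Rational(2, 3), Add(Mul(Rational(-1, 3), Pow(L, 2)), Mul(Rational(1, 3), L))) = Add(Rational(2, 3), Mul(Rational(-1, 3), Pow(L, 2)), Mul(Rational(1, 3), L)))
Function('G')(I, K) = 33 (Function('G')(I, K) = Add(4, Add(13, 16)) = Add(4, 29) = 33)
Add(Mul(Add(Function('o')(7), 687), Function('G')(15, 17)), -1133) = Add(Mul(Add(Add(Rational(2, 3), Mul(Rational(-1, 3), Pow(7, 2)), Mul(Rational(1, 3), 7)), 687), 33), -1133) = Add(Mul(Add(Add(Rational(2, 3), Mul(Rational(-1, 3), 49), Rational(7, 3)), 687), 33), -1133) = Add(Mul(Add(Add(Rational(2, 3), Rational(-49, 3), Rational(7, 3)), 687), 33), -1133) = Add(Mul(Add(Rational(-40, 3), 687), 33), -1133) = Add(Mul(Rational(2021, 3), 33), -1133) = Add(22231, -1133) = 21098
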